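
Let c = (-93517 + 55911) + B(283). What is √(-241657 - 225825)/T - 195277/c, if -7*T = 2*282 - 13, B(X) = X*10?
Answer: 195277/34776 - 7*I*√467482/551 ≈ 5.6153 - 8.6862*I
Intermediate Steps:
B(X) = 10*X
T = -551/7 (T = -(2*282 - 13)/7 = -(564 - 13)/7 = -⅐*551 = -551/7 ≈ -78.714)
c = -34776 (c = (-93517 + 55911) + 10*283 = -37606 + 2830 = -34776)
√(-241657 - 225825)/T - 195277/c = √(-241657 - 225825)/(-551/7) - 195277/(-34776) = √(-467482)*(-7/551) - 195277*(-1/34776) = (I*√467482)*(-7/551) + 195277/34776 = -7*I*√467482/551 + 195277/34776 = 195277/34776 - 7*I*√467482/551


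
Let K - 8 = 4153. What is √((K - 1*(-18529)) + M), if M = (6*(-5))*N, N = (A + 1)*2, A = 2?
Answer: √22510 ≈ 150.03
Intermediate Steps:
K = 4161 (K = 8 + 4153 = 4161)
N = 6 (N = (2 + 1)*2 = 3*2 = 6)
M = -180 (M = (6*(-5))*6 = -30*6 = -180)
√((K - 1*(-18529)) + M) = √((4161 - 1*(-18529)) - 180) = √((4161 + 18529) - 180) = √(22690 - 180) = √22510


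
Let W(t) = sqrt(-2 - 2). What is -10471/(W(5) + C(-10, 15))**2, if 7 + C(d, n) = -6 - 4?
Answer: -2984235/85849 - 712028*I/85849 ≈ -34.761 - 8.294*I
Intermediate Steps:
W(t) = 2*I (W(t) = sqrt(-4) = 2*I)
C(d, n) = -17 (C(d, n) = -7 + (-6 - 4) = -7 - 10 = -17)
-10471/(W(5) + C(-10, 15))**2 = -10471/(2*I - 17)**2 = -10471/(-17 + 2*I)**2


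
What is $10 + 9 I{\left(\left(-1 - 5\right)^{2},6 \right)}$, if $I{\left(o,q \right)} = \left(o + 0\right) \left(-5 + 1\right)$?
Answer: $-1286$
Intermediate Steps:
$I{\left(o,q \right)} = - 4 o$ ($I{\left(o,q \right)} = o \left(-4\right) = - 4 o$)
$10 + 9 I{\left(\left(-1 - 5\right)^{2},6 \right)} = 10 + 9 \left(- 4 \left(-1 - 5\right)^{2}\right) = 10 + 9 \left(- 4 \left(-6\right)^{2}\right) = 10 + 9 \left(\left(-4\right) 36\right) = 10 + 9 \left(-144\right) = 10 - 1296 = -1286$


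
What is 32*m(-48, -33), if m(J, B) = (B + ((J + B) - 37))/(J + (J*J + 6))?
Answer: -2416/1131 ≈ -2.1362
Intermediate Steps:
m(J, B) = (-37 + J + 2*B)/(6 + J + J**2) (m(J, B) = (B + ((B + J) - 37))/(J + (J**2 + 6)) = (B + (-37 + B + J))/(J + (6 + J**2)) = (-37 + J + 2*B)/(6 + J + J**2))
32*m(-48, -33) = 32*((-37 - 48 + 2*(-33))/(6 - 48 + (-48)**2)) = 32*((-37 - 48 - 66)/(6 - 48 + 2304)) = 32*(-151/2262) = -2416/1131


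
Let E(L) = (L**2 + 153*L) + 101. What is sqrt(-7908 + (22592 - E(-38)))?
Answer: sqrt(18953) ≈ 137.67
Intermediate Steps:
E(L) = 101 + L**2 + 153*L
sqrt(-7908 + (22592 - E(-38))) = sqrt(-7908 + (22592 - (101 + (-38)**2 + 153*(-38)))) = sqrt(-7908 + (22592 - (101 + 1444 - 5814))) = sqrt(-7908 + (22592 - 1*(-4269))) = sqrt(-7908 + (22592 + 4269)) = sqrt(-7908 + 26861) = sqrt(18953)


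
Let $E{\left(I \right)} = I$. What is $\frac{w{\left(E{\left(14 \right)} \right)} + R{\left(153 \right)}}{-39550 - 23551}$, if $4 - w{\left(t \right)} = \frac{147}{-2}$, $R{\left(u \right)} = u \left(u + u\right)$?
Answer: $- \frac{93791}{126202} \approx -0.74318$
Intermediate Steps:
$R{\left(u \right)} = 2 u^{2}$ ($R{\left(u \right)} = u 2 u = 2 u^{2}$)
$w{\left(t \right)} = \frac{155}{2}$ ($w{\left(t \right)} = 4 - \frac{147}{-2} = 4 - 147 \left(- \frac{1}{2}\right) = 4 - - \frac{147}{2} = 4 + \frac{147}{2} = \frac{155}{2}$)
$\frac{w{\left(E{\left(14 \right)} \right)} + R{\left(153 \right)}}{-39550 - 23551} = \frac{\frac{155}{2} + 2 \cdot 153^{2}}{-39550 - 23551} = \frac{\frac{155}{2} + 2 \cdot 23409}{-63101} = \left(\frac{155}{2} + 46818\right) \left(- \frac{1}{63101}\right) = \frac{93791}{2} \left(- \frac{1}{63101}\right) = - \frac{93791}{126202}$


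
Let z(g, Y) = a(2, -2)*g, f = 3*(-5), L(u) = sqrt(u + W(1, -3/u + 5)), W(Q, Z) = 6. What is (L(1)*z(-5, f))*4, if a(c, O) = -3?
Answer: 60*sqrt(7) ≈ 158.75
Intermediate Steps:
L(u) = sqrt(6 + u) (L(u) = sqrt(u + 6) = sqrt(6 + u))
f = -15
z(g, Y) = -3*g
(L(1)*z(-5, f))*4 = (sqrt(6 + 1)*(-3*(-5)))*4 = (sqrt(7)*15)*4 = (15*sqrt(7))*4 = 60*sqrt(7)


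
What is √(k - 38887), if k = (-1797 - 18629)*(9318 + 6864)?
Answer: I*√330572419 ≈ 18182.0*I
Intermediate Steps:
k = -330533532 (k = -20426*16182 = -330533532)
√(k - 38887) = √(-330533532 - 38887) = √(-330572419) = I*√330572419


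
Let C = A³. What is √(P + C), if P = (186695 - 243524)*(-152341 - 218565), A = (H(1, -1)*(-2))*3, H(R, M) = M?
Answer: √21078217290 ≈ 1.4518e+5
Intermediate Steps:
A = 6 (A = -1*(-2)*3 = 2*3 = 6)
P = 21078217074 (P = -56829*(-370906) = 21078217074)
C = 216 (C = 6³ = 216)
√(P + C) = √(21078217074 + 216) = √21078217290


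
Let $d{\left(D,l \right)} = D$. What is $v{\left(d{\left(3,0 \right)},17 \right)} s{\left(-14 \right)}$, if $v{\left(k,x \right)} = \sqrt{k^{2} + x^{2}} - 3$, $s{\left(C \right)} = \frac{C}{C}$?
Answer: $-3 + \sqrt{298} \approx 14.263$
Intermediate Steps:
$s{\left(C \right)} = 1$
$v{\left(k,x \right)} = -3 + \sqrt{k^{2} + x^{2}}$
$v{\left(d{\left(3,0 \right)},17 \right)} s{\left(-14 \right)} = \left(-3 + \sqrt{3^{2} + 17^{2}}\right) 1 = \left(-3 + \sqrt{9 + 289}\right) 1 = \left(-3 + \sqrt{298}\right) 1 = -3 + \sqrt{298}$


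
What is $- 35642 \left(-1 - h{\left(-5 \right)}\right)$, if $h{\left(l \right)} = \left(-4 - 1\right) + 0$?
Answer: $-142568$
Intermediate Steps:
$h{\left(l \right)} = -5$ ($h{\left(l \right)} = -5 + 0 = -5$)
$- 35642 \left(-1 - h{\left(-5 \right)}\right) = - 35642 \left(-1 - -5\right) = - 35642 \left(-1 + 5\right) = \left(-35642\right) 4 = -142568$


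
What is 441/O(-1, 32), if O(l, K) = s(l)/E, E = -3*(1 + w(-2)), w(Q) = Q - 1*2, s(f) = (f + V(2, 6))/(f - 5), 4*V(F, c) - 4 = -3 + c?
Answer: -31752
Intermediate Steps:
V(F, c) = 1/4 + c/4 (V(F, c) = 1 + (-3 + c)/4 = 1 + (-3/4 + c/4) = 1/4 + c/4)
s(f) = (7/4 + f)/(-5 + f) (s(f) = (f + (1/4 + (1/4)*6))/(f - 5) = (f + (1/4 + 3/2))/(-5 + f) = (f + 7/4)/(-5 + f) = (7/4 + f)/(-5 + f))
w(Q) = -2 + Q (w(Q) = Q - 2 = -2 + Q)
E = 9 (E = -3*(1 + (-2 - 2)) = -3*(1 - 4) = -3*(-3) = 9)
O(l, K) = (7/4 + l)/(9*(-5 + l)) (O(l, K) = ((7/4 + l)/(-5 + l))/9 = ((7/4 + l)/(-5 + l))*(1/9) = (7/4 + l)/(9*(-5 + l)))
441/O(-1, 32) = 441/(((7 + 4*(-1))/(36*(-5 - 1)))) = 441/(((1/36)*(7 - 4)/(-6))) = 441/(((1/36)*(-1/6)*3)) = 441/(-1/72) = 441*(-72) = -31752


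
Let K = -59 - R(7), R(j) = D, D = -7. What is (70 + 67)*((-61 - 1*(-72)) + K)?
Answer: -5617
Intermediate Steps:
R(j) = -7
K = -52 (K = -59 - 1*(-7) = -59 + 7 = -52)
(70 + 67)*((-61 - 1*(-72)) + K) = (70 + 67)*((-61 - 1*(-72)) - 52) = 137*((-61 + 72) - 52) = 137*(11 - 52) = 137*(-41) = -5617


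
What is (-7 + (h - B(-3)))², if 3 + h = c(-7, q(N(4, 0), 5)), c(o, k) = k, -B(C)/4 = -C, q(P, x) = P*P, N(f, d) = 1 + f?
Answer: 729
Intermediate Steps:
q(P, x) = P²
B(C) = 4*C (B(C) = -(-4)*C = 4*C)
h = 22 (h = -3 + (1 + 4)² = -3 + 5² = -3 + 25 = 22)
(-7 + (h - B(-3)))² = (-7 + (22 - 4*(-3)))² = (-7 + (22 - 1*(-12)))² = (-7 + (22 + 12))² = (-7 + 34)² = 27² = 729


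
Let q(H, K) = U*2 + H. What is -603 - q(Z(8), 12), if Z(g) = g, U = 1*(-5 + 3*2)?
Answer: -613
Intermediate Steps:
U = 1 (U = 1*(-5 + 6) = 1*1 = 1)
q(H, K) = 2 + H (q(H, K) = 1*2 + H = 2 + H)
-603 - q(Z(8), 12) = -603 - (2 + 8) = -603 - 1*10 = -603 - 10 = -613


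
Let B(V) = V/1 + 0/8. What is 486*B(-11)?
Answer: -5346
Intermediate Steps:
B(V) = V (B(V) = V*1 + 0*(⅛) = V + 0 = V)
486*B(-11) = 486*(-11) = -5346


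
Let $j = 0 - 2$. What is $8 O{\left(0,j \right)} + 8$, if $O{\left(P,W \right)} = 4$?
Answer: $40$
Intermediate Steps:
$j = -2$ ($j = 0 - 2 = -2$)
$8 O{\left(0,j \right)} + 8 = 8 \cdot 4 + 8 = 32 + 8 = 40$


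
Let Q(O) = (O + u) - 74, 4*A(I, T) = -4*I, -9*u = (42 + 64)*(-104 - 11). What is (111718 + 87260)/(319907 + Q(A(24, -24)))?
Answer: 1790802/2890471 ≈ 0.61955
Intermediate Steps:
u = 12190/9 (u = -(42 + 64)*(-104 - 11)/9 = -106*(-115)/9 = -⅑*(-12190) = 12190/9 ≈ 1354.4)
A(I, T) = -I (A(I, T) = (-4*I)/4 = -I)
Q(O) = 11524/9 + O (Q(O) = (O + 12190/9) - 74 = (12190/9 + O) - 74 = 11524/9 + O)
(111718 + 87260)/(319907 + Q(A(24, -24))) = (111718 + 87260)/(319907 + (11524/9 - 1*24)) = 198978/(319907 + (11524/9 - 24)) = 198978/(319907 + 11308/9) = 198978/(2890471/9) = 198978*(9/2890471) = 1790802/2890471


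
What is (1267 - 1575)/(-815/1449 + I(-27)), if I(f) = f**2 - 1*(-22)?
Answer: -111573/271846 ≈ -0.41043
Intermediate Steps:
I(f) = 22 + f**2 (I(f) = f**2 + 22 = 22 + f**2)
(1267 - 1575)/(-815/1449 + I(-27)) = (1267 - 1575)/(-815/1449 + (22 + (-27)**2)) = -308/(-815*1/1449 + (22 + 729)) = -308/(-815/1449 + 751) = -308/1087384/1449 = -308*1449/1087384 = -111573/271846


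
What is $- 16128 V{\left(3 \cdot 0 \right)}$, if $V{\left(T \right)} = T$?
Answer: $0$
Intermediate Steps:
$- 16128 V{\left(3 \cdot 0 \right)} = - 16128 \cdot 3 \cdot 0 = \left(-16128\right) 0 = 0$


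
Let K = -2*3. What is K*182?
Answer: -1092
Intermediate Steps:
K = -6
K*182 = -6*182 = -1092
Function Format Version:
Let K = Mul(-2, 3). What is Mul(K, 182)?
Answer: -1092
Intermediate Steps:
K = -6
Mul(K, 182) = Mul(-6, 182) = -1092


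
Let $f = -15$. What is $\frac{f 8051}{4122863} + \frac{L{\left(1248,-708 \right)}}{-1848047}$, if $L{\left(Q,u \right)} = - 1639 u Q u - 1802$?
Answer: $\frac{4227259763262491875}{7619244598561} \approx 5.5481 \cdot 10^{5}$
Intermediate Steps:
$L{\left(Q,u \right)} = -1802 - 1639 Q u^{2}$ ($L{\left(Q,u \right)} = - 1639 Q u u - 1802 = - 1639 Q u^{2} - 1802 = -1802 - 1639 Q u^{2}$)
$\frac{f 8051}{4122863} + \frac{L{\left(1248,-708 \right)}}{-1848047} = \frac{\left(-15\right) 8051}{4122863} + \frac{-1802 - 2045472 \left(-708\right)^{2}}{-1848047} = \left(-120765\right) \frac{1}{4122863} + \left(-1802 - 2045472 \cdot 501264\right) \left(- \frac{1}{1848047}\right) = - \frac{120765}{4122863} + \left(-1802 - 1025321476608\right) \left(- \frac{1}{1848047}\right) = - \frac{120765}{4122863} - - \frac{1025321478410}{1848047} = - \frac{120765}{4122863} + \frac{1025321478410}{1848047} = \frac{4227259763262491875}{7619244598561}$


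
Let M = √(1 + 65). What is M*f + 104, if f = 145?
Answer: 104 + 145*√66 ≈ 1282.0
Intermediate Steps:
M = √66 ≈ 8.1240
M*f + 104 = √66*145 + 104 = 145*√66 + 104 = 104 + 145*√66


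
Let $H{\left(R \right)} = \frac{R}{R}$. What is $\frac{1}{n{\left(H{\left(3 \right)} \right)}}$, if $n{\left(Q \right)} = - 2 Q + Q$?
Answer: $-1$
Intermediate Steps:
$H{\left(R \right)} = 1$
$n{\left(Q \right)} = - Q$
$\frac{1}{n{\left(H{\left(3 \right)} \right)}} = \frac{1}{\left(-1\right) 1} = \frac{1}{-1} = -1$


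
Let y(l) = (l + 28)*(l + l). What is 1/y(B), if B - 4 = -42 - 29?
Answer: 1/5226 ≈ 0.00019135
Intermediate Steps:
B = -67 (B = 4 + (-42 - 29) = 4 - 71 = -67)
y(l) = 2*l*(28 + l) (y(l) = (28 + l)*(2*l) = 2*l*(28 + l))
1/y(B) = 1/(2*(-67)*(28 - 67)) = 1/(2*(-67)*(-39)) = 1/5226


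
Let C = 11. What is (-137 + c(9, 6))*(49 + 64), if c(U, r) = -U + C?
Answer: -15255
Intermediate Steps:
c(U, r) = 11 - U (c(U, r) = -U + 11 = 11 - U)
(-137 + c(9, 6))*(49 + 64) = (-137 + (11 - 1*9))*(49 + 64) = (-137 + (11 - 9))*113 = (-137 + 2)*113 = -135*113 = -15255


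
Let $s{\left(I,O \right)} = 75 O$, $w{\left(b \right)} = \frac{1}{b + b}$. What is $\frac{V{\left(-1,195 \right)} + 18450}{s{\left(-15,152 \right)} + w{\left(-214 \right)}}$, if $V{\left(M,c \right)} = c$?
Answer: $\frac{7980060}{4879199} \approx 1.6355$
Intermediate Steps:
$w{\left(b \right)} = \frac{1}{2 b}$
$\frac{V{\left(-1,195 \right)} + 18450}{s{\left(-15,152 \right)} + w{\left(-214 \right)}} = \frac{195 + 18450}{75 \cdot 152 + \frac{1}{2 \left(-214\right)}} = \frac{18645}{11400 + \frac{1}{2} \left(- \frac{1}{214}\right)} = \frac{18645}{11400 - \frac{1}{428}} = \frac{18645}{\frac{4879199}{428}} = 18645 \cdot \frac{428}{4879199} = \frac{7980060}{4879199}$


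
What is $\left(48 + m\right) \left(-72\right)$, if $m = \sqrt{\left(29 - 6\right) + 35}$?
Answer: $-3456 - 72 \sqrt{58} \approx -4004.3$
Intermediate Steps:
$m = \sqrt{58}$ ($m = \sqrt{23 + 35} = \sqrt{58} \approx 7.6158$)
$\left(48 + m\right) \left(-72\right) = \left(48 + \sqrt{58}\right) \left(-72\right) = -3456 - 72 \sqrt{58}$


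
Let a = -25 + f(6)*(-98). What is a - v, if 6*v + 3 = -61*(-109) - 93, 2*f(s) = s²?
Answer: -17287/6 ≈ -2881.2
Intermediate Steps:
f(s) = s²/2
a = -1789 (a = -25 + ((½)*6²)*(-98) = -25 + ((½)*36)*(-98) = -25 + 18*(-98) = -25 - 1764 = -1789)
v = 6553/6 (v = -½ + (-61*(-109) - 93)/6 = -½ + (6649 - 93)/6 = -½ + (⅙)*6556 = -½ + 3278/3 = 6553/6 ≈ 1092.2)
a - v = -1789 - 1*6553/6 = -1789 - 6553/6 = -17287/6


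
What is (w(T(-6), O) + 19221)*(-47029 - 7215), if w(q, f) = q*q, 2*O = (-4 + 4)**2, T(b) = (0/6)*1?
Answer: -1042623924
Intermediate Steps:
T(b) = 0 (T(b) = (0*(1/6))*1 = 0*1 = 0)
O = 0 (O = (-4 + 4)**2/2 = (1/2)*0**2 = (1/2)*0 = 0)
w(q, f) = q**2
(w(T(-6), O) + 19221)*(-47029 - 7215) = (0**2 + 19221)*(-47029 - 7215) = (0 + 19221)*(-54244) = 19221*(-54244) = -1042623924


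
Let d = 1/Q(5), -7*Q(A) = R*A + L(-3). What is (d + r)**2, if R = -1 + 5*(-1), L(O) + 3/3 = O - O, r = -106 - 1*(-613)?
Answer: 247244176/961 ≈ 2.5728e+5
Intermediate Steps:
r = 507 (r = -106 + 613 = 507)
L(O) = -1 (L(O) = -1 + (O - O) = -1 + 0 = -1)
R = -6 (R = -1 - 5 = -6)
Q(A) = 1/7 + 6*A/7 (Q(A) = -(-6*A - 1)/7 = -(-1 - 6*A)/7 = 1/7 + 6*A/7)
d = 7/31 (d = 1/(1/7 + (6/7)*5) = 1/(1/7 + 30/7) = 1/(31/7) = 7/31 ≈ 0.22581)
(d + r)**2 = (7/31 + 507)**2 = (15724/31)**2 = 247244176/961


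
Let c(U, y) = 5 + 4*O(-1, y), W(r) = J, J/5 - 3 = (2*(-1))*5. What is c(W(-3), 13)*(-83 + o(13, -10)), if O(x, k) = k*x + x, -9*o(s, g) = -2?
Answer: 12665/3 ≈ 4221.7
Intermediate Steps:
o(s, g) = 2/9 (o(s, g) = -⅑*(-2) = 2/9)
J = -35 (J = 15 + 5*((2*(-1))*5) = 15 + 5*(-2*5) = 15 + 5*(-10) = 15 - 50 = -35)
W(r) = -35
O(x, k) = x + k*x
c(U, y) = 1 - 4*y (c(U, y) = 5 + 4*(-(1 + y)) = 5 + 4*(-1 - y) = 5 + (-4 - 4*y) = 1 - 4*y)
c(W(-3), 13)*(-83 + o(13, -10)) = (1 - 4*13)*(-83 + 2/9) = (1 - 52)*(-745/9) = -51*(-745/9) = 12665/3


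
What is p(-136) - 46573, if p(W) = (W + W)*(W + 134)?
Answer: -46029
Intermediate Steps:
p(W) = 2*W*(134 + W) (p(W) = (2*W)*(134 + W) = 2*W*(134 + W))
p(-136) - 46573 = 2*(-136)*(134 - 136) - 46573 = 2*(-136)*(-2) - 46573 = 544 - 46573 = -46029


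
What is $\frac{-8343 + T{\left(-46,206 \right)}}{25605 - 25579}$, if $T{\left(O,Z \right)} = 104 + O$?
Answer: $- \frac{8285}{26} \approx -318.65$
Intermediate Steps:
$\frac{-8343 + T{\left(-46,206 \right)}}{25605 - 25579} = \frac{-8343 + \left(104 - 46\right)}{25605 - 25579} = \frac{-8343 + 58}{26} = \left(-8285\right) \frac{1}{26} = - \frac{8285}{26}$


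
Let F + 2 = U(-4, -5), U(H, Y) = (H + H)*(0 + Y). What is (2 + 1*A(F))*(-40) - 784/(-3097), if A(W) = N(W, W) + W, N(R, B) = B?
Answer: -9661856/3097 ≈ -3119.7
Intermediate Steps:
U(H, Y) = 2*H*Y (U(H, Y) = (2*H)*Y = 2*H*Y)
F = 38 (F = -2 + 2*(-4)*(-5) = -2 + 40 = 38)
A(W) = 2*W (A(W) = W + W = 2*W)
(2 + 1*A(F))*(-40) - 784/(-3097) = (2 + 1*(2*38))*(-40) - 784/(-3097) = (2 + 1*76)*(-40) - 784*(-1/3097) = (2 + 76)*(-40) + 784/3097 = 78*(-40) + 784/3097 = -3120 + 784/3097 = -9661856/3097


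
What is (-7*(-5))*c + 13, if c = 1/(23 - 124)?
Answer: 1278/101 ≈ 12.653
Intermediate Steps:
c = -1/101 (c = 1/(-101) = -1/101 ≈ -0.0099010)
(-7*(-5))*c + 13 = -7*(-5)*(-1/101) + 13 = 35*(-1/101) + 13 = -35/101 + 13 = 1278/101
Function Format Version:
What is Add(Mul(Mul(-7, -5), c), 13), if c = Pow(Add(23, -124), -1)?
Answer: Rational(1278, 101) ≈ 12.653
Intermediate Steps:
c = Rational(-1, 101) (c = Pow(-101, -1) = Rational(-1, 101) ≈ -0.0099010)
Add(Mul(Mul(-7, -5), c), 13) = Add(Mul(Mul(-7, -5), Rational(-1, 101)), 13) = Add(Mul(35, Rational(-1, 101)), 13) = Add(Rational(-35, 101), 13) = Rational(1278, 101)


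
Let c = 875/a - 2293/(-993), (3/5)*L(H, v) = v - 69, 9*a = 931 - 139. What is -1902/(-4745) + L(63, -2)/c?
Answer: -47028994382/5080276955 ≈ -9.2572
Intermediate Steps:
a = 88 (a = (931 - 139)/9 = (⅑)*792 = 88)
L(H, v) = -115 + 5*v/3 (L(H, v) = 5*(v - 69)/3 = 5*(-69 + v)/3 = -115 + 5*v/3)
c = 1070659/87384 (c = 875/88 - 2293/(-993) = 875*(1/88) - 2293*(-1/993) = 875/88 + 2293/993 = 1070659/87384 ≈ 12.252)
-1902/(-4745) + L(63, -2)/c = -1902/(-4745) + (-115 + (5/3)*(-2))/(1070659/87384) = -1902*(-1/4745) + (-115 - 10/3)*(87384/1070659) = 1902/4745 - 355/3*87384/1070659 = 1902/4745 - 10340440/1070659 = -47028994382/5080276955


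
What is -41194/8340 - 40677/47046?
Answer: -94885796/16348485 ≈ -5.8039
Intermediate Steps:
-41194/8340 - 40677/47046 = -41194*1/8340 - 40677*1/47046 = -20597/4170 - 13559/15682 = -94885796/16348485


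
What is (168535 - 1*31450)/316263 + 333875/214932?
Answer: 45018754115/22658346372 ≈ 1.9869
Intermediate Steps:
(168535 - 1*31450)/316263 + 333875/214932 = (168535 - 31450)*(1/316263) + 333875*(1/214932) = 137085*(1/316263) + 333875/214932 = 45695/105421 + 333875/214932 = 45018754115/22658346372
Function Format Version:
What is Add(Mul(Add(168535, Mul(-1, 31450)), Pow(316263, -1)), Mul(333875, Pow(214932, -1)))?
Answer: Rational(45018754115, 22658346372) ≈ 1.9869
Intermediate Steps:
Add(Mul(Add(168535, Mul(-1, 31450)), Pow(316263, -1)), Mul(333875, Pow(214932, -1))) = Add(Mul(Add(168535, -31450), Rational(1, 316263)), Mul(333875, Rational(1, 214932))) = Add(Mul(137085, Rational(1, 316263)), Rational(333875, 214932)) = Add(Rational(45695, 105421), Rational(333875, 214932)) = Rational(45018754115, 22658346372)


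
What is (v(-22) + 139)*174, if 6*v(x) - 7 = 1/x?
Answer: 536529/22 ≈ 24388.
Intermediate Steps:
v(x) = 7/6 + 1/(6*x)
(v(-22) + 139)*174 = ((1/6)*(1 + 7*(-22))/(-22) + 139)*174 = ((1/6)*(-1/22)*(1 - 154) + 139)*174 = ((1/6)*(-1/22)*(-153) + 139)*174 = (51/44 + 139)*174 = (6167/44)*174 = 536529/22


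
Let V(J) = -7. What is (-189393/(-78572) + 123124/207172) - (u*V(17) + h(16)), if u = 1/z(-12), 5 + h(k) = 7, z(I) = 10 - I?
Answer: 59219947665/44764275556 ≈ 1.3229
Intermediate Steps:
h(k) = 2 (h(k) = -5 + 7 = 2)
u = 1/22 (u = 1/(10 - 1*(-12)) = 1/(10 + 12) = 1/22 ≈ 0.045455)
(-189393/(-78572) + 123124/207172) - (u*V(17) + h(16)) = (-189393/(-78572) + 123124/207172) - ((1/22)*(-7) + 2) = (-189393*(-1/78572) + 123124*(1/207172)) - (-7/22 + 2) = (189393/78572 + 30781/51793) - 1*37/22 = 12227756381/4069479596 - 37/22 = 59219947665/44764275556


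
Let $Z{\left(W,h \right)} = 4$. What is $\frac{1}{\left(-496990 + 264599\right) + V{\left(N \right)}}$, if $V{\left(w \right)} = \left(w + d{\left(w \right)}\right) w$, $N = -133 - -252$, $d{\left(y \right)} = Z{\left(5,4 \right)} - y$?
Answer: $- \frac{1}{231915} \approx -4.3119 \cdot 10^{-6}$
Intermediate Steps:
$d{\left(y \right)} = 4 - y$
$N = 119$ ($N = -133 + 252 = 119$)
$V{\left(w \right)} = 4 w$ ($V{\left(w \right)} = \left(w - \left(-4 + w\right)\right) w = 4 w$)
$\frac{1}{\left(-496990 + 264599\right) + V{\left(N \right)}} = \frac{1}{\left(-496990 + 264599\right) + 4 \cdot 119} = \frac{1}{-232391 + 476} = \frac{1}{-231915} = - \frac{1}{231915}$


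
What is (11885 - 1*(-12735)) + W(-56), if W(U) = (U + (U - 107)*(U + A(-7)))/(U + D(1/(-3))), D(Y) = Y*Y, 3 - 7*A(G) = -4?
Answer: 12303679/503 ≈ 24461.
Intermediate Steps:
A(G) = 1 (A(G) = 3/7 - ⅐*(-4) = 3/7 + 4/7 = 1)
D(Y) = Y²
W(U) = (U + (1 + U)*(-107 + U))/(⅑ + U) (W(U) = (U + (U - 107)*(U + 1))/(U + (1/(-3))²) = (U + (-107 + U)*(1 + U))/(U + (-⅓)²) = (U + (1 + U)*(-107 + U))/(U + ⅑) = (U + (1 + U)*(-107 + U))/(⅑ + U))
(11885 - 1*(-12735)) + W(-56) = (11885 - 1*(-12735)) + 9*(-107 + (-56)² - 105*(-56))/(1 + 9*(-56)) = (11885 + 12735) + 9*(-107 + 3136 + 5880)/(1 - 504) = 24620 + 9*8909/(-503) = 24620 + 9*(-1/503)*8909 = 24620 - 80181/503 = 12303679/503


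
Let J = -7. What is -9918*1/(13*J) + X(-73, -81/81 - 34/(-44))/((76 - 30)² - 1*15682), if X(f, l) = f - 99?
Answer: 9611660/88179 ≈ 109.00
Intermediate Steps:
X(f, l) = -99 + f
-9918*1/(13*J) + X(-73, -81/81 - 34/(-44))/((76 - 30)² - 1*15682) = -9918/((-7*13)) + (-99 - 73)/((76 - 30)² - 1*15682) = -9918/(-91) - 172/(46² - 15682) = -9918*(-1/91) - 172/(2116 - 15682) = 9918/91 - 172/(-13566) = 9918/91 - 172*(-1/13566) = 9918/91 + 86/6783 = 9611660/88179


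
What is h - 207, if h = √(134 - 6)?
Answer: -207 + 8*√2 ≈ -195.69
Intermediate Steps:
h = 8*√2 (h = √128 = 8*√2 ≈ 11.314)
h - 207 = 8*√2 - 207 = -207 + 8*√2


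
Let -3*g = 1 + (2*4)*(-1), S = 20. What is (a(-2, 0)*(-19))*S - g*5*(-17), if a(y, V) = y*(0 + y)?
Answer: -3965/3 ≈ -1321.7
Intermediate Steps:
a(y, V) = y² (a(y, V) = y*y = y²)
g = 7/3 (g = -(1 + (2*4)*(-1))/3 = -(1 + 8*(-1))/3 = -(1 - 8)/3 = -⅓*(-7) = 7/3 ≈ 2.3333)
(a(-2, 0)*(-19))*S - g*5*(-17) = ((-2)²*(-19))*20 - (7/3)*5*(-17) = (4*(-19))*20 - 35*(-17)/3 = -76*20 - 1*(-595/3) = -1520 + 595/3 = -3965/3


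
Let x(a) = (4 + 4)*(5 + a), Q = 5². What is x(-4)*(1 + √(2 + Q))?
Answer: 8 + 24*√3 ≈ 49.569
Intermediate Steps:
Q = 25
x(a) = 40 + 8*a (x(a) = 8*(5 + a) = 40 + 8*a)
x(-4)*(1 + √(2 + Q)) = (40 + 8*(-4))*(1 + √(2 + 25)) = (40 - 32)*(1 + √27) = 8*(1 + 3*√3) = 8 + 24*√3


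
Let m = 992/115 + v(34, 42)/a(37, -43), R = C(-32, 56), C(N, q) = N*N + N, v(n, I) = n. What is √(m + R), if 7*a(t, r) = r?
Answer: √24332990070/4945 ≈ 31.545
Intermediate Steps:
a(t, r) = r/7
C(N, q) = N + N² (C(N, q) = N² + N = N + N²)
R = 992 (R = -32*(1 - 32) = -32*(-31) = 992)
m = 15286/4945 (m = 992/115 + 34/(((⅐)*(-43))) = 992*(1/115) + 34/(-43/7) = 992/115 + 34*(-7/43) = 992/115 - 238/43 = 15286/4945 ≈ 3.0912)
√(m + R) = √(15286/4945 + 992) = √(4920726/4945) = √24332990070/4945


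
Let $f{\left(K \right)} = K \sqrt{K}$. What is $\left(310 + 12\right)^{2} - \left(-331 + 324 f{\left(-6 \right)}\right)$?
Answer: $104015 + 1944 i \sqrt{6} \approx 1.0402 \cdot 10^{5} + 4761.8 i$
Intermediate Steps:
$f{\left(K \right)} = K^{\frac{3}{2}}$
$\left(310 + 12\right)^{2} - \left(-331 + 324 f{\left(-6 \right)}\right) = \left(310 + 12\right)^{2} + \left(- 324 \left(-6\right)^{\frac{3}{2}} + 331\right) = 322^{2} + \left(- 324 \left(- 6 i \sqrt{6}\right) + 331\right) = 103684 + \left(1944 i \sqrt{6} + 331\right) = 103684 + \left(331 + 1944 i \sqrt{6}\right) = 104015 + 1944 i \sqrt{6}$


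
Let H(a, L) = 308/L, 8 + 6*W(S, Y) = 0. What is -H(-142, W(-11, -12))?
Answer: 231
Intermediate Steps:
W(S, Y) = -4/3 (W(S, Y) = -4/3 + (⅙)*0 = -4/3 + 0 = -4/3)
-H(-142, W(-11, -12)) = -308/(-4/3) = -308*(-3)/4 = -1*(-231) = 231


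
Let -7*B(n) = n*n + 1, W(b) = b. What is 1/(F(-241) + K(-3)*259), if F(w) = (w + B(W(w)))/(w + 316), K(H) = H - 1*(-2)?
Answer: -175/65248 ≈ -0.0026821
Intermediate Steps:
B(n) = -⅐ - n²/7 (B(n) = -(n*n + 1)/7 = -(n² + 1)/7 = -(1 + n²)/7 = -⅐ - n²/7)
K(H) = 2 + H (K(H) = H + 2 = 2 + H)
F(w) = (-⅐ + w - w²/7)/(316 + w) (F(w) = (w + (-⅐ - w²/7))/(w + 316) = (-⅐ + w - w²/7)/(316 + w))
1/(F(-241) + K(-3)*259) = 1/((-1 - 1*(-241)² + 7*(-241))/(7*(316 - 241)) + (2 - 3)*259) = 1/((⅐)*(-1 - 1*58081 - 1687)/75 - 1*259) = 1/((⅐)*(1/75)*(-1 - 58081 - 1687) - 259) = 1/((⅐)*(1/75)*(-59769) - 259) = 1/(-19923/175 - 259) = 1/(-65248/175) = -175/65248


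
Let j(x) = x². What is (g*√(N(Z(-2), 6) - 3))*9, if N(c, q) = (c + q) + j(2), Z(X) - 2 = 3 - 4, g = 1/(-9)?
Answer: -2*√2 ≈ -2.8284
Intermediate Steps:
g = -⅑ (g = 1*(-⅑) = -⅑ ≈ -0.11111)
Z(X) = 1 (Z(X) = 2 + (3 - 4) = 2 - 1 = 1)
N(c, q) = 4 + c + q (N(c, q) = (c + q) + 2² = (c + q) + 4 = 4 + c + q)
(g*√(N(Z(-2), 6) - 3))*9 = -√((4 + 1 + 6) - 3)/9*9 = -√(11 - 3)/9*9 = -2*√2/9*9 = -2*√2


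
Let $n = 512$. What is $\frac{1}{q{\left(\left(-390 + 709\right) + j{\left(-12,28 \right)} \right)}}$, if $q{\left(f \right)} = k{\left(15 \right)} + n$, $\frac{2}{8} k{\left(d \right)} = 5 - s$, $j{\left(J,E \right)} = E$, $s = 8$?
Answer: $\frac{1}{500} \approx 0.002$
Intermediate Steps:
$k{\left(d \right)} = -12$ ($k{\left(d \right)} = 4 \left(5 - 8\right) = 4 \left(-3\right) = -12$)
$q{\left(f \right)} = 500$ ($q{\left(f \right)} = -12 + 512 = 500$)
$\frac{1}{q{\left(\left(-390 + 709\right) + j{\left(-12,28 \right)} \right)}} = \frac{1}{500}$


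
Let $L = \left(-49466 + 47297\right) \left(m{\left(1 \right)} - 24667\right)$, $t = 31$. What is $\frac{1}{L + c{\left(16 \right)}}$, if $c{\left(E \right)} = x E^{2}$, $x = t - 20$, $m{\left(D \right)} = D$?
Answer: $\frac{1}{53503370} \approx 1.869 \cdot 10^{-8}$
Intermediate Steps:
$x = 11$ ($x = 31 - 20 = 11$)
$c{\left(E \right)} = 11 E^{2}$
$L = 53500554$ ($L = \left(-49466 + 47297\right) \left(1 - 24667\right) = \left(-2169\right) \left(-24666\right) = 53500554$)
$\frac{1}{L + c{\left(16 \right)}} = \frac{1}{53500554 + 11 \cdot 16^{2}} = \frac{1}{53500554 + 11 \cdot 256} = \frac{1}{53500554 + 2816} = \frac{1}{53503370}$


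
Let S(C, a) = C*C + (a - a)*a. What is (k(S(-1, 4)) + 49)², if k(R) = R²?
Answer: 2500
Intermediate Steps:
S(C, a) = C² (S(C, a) = C² + 0*a = C² + 0 = C²)
(k(S(-1, 4)) + 49)² = (((-1)²)² + 49)² = (1² + 49)² = (1 + 49)² = 50² = 2500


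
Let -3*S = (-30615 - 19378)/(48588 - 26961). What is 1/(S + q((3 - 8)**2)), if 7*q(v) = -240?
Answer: -454167/15221489 ≈ -0.029837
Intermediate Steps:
q(v) = -240/7 (q(v) = (1/7)*(-240) = -240/7)
S = 49993/64881 (S = -(-30615 - 19378)/(3*(48588 - 26961)) = -(-49993)/(3*21627) = -1/3*(-49993/21627) = 49993/64881 ≈ 0.77053)
1/(S + q((3 - 8)**2)) = 1/(49993/64881 - 240/7) = 1/(-15221489/454167) = -454167/15221489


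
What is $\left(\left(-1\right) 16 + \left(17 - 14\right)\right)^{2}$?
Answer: $169$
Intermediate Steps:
$\left(\left(-1\right) 16 + \left(17 - 14\right)\right)^{2} = \left(-16 + \left(17 - 14\right)\right)^{2} = \left(-16 + 3\right)^{2} = \left(-13\right)^{2} = 169$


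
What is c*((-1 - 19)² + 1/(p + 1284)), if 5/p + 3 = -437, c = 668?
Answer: 30191253984/112991 ≈ 2.6720e+5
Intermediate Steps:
p = -1/88 (p = 5/(-3 - 437) = 5/(-440) = 5*(-1/440) = -1/88 ≈ -0.011364)
c*((-1 - 19)² + 1/(p + 1284)) = 668*((-1 - 19)² + 1/(-1/88 + 1284)) = 668*((-20)² + 1/(112991/88)) = 668*(400 + 88/112991) = 668*(45196488/112991) = 30191253984/112991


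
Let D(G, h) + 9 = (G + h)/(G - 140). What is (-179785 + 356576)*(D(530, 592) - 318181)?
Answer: -3656420278933/65 ≈ -5.6253e+10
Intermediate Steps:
D(G, h) = -9 + (G + h)/(-140 + G) (D(G, h) = -9 + (G + h)/(G - 140) = -9 + (G + h)/(-140 + G))
(-179785 + 356576)*(D(530, 592) - 318181) = (-179785 + 356576)*((1260 + 592 - 8*530)/(-140 + 530) - 318181) = 176791*((1260 + 592 - 4240)/390 - 318181) = 176791*((1/390)*(-2388) - 318181) = 176791*(-398/65 - 318181) = 176791*(-20682163/65) = -3656420278933/65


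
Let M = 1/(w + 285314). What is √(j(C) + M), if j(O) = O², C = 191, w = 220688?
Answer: √9340523154195926/506002 ≈ 191.00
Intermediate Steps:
M = 1/506002 (M = 1/(220688 + 285314) = 1/506002 ≈ 1.9763e-6)
√(j(C) + M) = √(191² + 1/506002) = √(36481 + 1/506002) = √(18459458963/506002) = √9340523154195926/506002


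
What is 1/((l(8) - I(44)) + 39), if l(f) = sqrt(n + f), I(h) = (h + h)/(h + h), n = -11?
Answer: 38/1447 - I*sqrt(3)/1447 ≈ 0.026261 - 0.001197*I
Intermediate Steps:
I(h) = 1 (I(h) = (2*h)/((2*h)) = (2*h)*(1/(2*h)) = 1)
l(f) = sqrt(-11 + f)
1/((l(8) - I(44)) + 39) = 1/((sqrt(-11 + 8) - 1*1) + 39) = 1/((sqrt(-3) - 1) + 39) = 1/((I*sqrt(3) - 1) + 39) = 1/((-1 + I*sqrt(3)) + 39) = 1/(38 + I*sqrt(3))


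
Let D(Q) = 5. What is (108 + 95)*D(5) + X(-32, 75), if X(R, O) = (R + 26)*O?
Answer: 565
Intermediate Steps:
X(R, O) = O*(26 + R) (X(R, O) = (26 + R)*O = O*(26 + R))
(108 + 95)*D(5) + X(-32, 75) = (108 + 95)*5 + 75*(26 - 32) = 203*5 + 75*(-6) = 1015 - 450 = 565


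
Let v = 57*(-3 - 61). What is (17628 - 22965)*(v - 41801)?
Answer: 242561313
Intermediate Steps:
v = -3648 (v = 57*(-64) = -3648)
(17628 - 22965)*(v - 41801) = (17628 - 22965)*(-3648 - 41801) = -5337*(-45449) = 242561313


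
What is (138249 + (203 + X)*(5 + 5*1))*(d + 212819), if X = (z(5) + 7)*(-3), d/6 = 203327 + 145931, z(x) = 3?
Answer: 323122904293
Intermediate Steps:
d = 2095548 (d = 6*(203327 + 145931) = 6*349258 = 2095548)
X = -30 (X = (3 + 7)*(-3) = 10*(-3) = -30)
(138249 + (203 + X)*(5 + 5*1))*(d + 212819) = (138249 + (203 - 30)*(5 + 5*1))*(2095548 + 212819) = (138249 + 173*(5 + 5))*2308367 = (138249 + 173*10)*2308367 = (138249 + 1730)*2308367 = 139979*2308367 = 323122904293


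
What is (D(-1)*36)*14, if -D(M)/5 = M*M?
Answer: -2520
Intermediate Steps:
D(M) = -5*M² (D(M) = -5*M*M = -5*M²)
(D(-1)*36)*14 = (-5*(-1)²*36)*14 = (-5*1*36)*14 = -5*36*14 = -180*14 = -2520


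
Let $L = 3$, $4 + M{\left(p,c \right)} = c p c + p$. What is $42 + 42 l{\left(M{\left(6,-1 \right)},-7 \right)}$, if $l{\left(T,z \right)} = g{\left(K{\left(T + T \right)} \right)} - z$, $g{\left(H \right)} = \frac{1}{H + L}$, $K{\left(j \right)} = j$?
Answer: $\frac{6426}{19} \approx 338.21$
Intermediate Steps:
$M{\left(p,c \right)} = -4 + p + p c^{2}$ ($M{\left(p,c \right)} = -4 + \left(c p c + p\right) = -4 + \left(p c^{2} + p\right) = -4 + \left(p + p c^{2}\right) = -4 + p + p c^{2}$)
$g{\left(H \right)} = \frac{1}{3 + H}$ ($g{\left(H \right)} = \frac{1}{H + 3} = \frac{1}{3 + H}$)
$l{\left(T,z \right)} = \frac{1}{3 + 2 T} - z$ ($l{\left(T,z \right)} = \frac{1}{3 + \left(T + T\right)} - z = \frac{1}{3 + 2 T} - z$)
$42 + 42 l{\left(M{\left(6,-1 \right)},-7 \right)} = 42 + 42 \left(\frac{1}{3 + 2 \left(-4 + 6 + 6 \left(-1\right)^{2}\right)} - -7\right) = 42 + 42 \left(\frac{1}{3 + 2 \left(-4 + 6 + 6 \cdot 1\right)} + 7\right) = 42 + 42 \left(\frac{1}{3 + 2 \left(-4 + 6 + 6\right)} + 7\right) = 42 + 42 \left(\frac{1}{3 + 2 \cdot 8} + 7\right) = 42 + 42 \left(\frac{1}{3 + 16} + 7\right) = 42 + 42 \left(\frac{1}{19} + 7\right) = 42 + 42 \cdot \frac{134}{19} = 42 + \frac{5628}{19} = \frac{6426}{19}$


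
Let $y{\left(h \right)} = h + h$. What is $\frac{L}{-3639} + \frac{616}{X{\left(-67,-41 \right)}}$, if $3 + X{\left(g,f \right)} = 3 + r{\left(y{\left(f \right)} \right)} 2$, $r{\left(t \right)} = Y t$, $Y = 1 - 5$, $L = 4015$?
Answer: $- \frac{49027}{298398} \approx -0.1643$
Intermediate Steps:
$Y = -4$ ($Y = 1 - 5 = -4$)
$y{\left(h \right)} = 2 h$
$r{\left(t \right)} = - 4 t$
$X{\left(g,f \right)} = - 16 f$ ($X{\left(g,f \right)} = -3 + \left(3 + - 4 \cdot 2 f 2\right) = -3 + \left(3 + - 8 f 2\right) = -3 - \left(-3 + 16 f\right) = - 16 f$)
$\frac{L}{-3639} + \frac{616}{X{\left(-67,-41 \right)}} = \frac{4015}{-3639} + \frac{616}{\left(-16\right) \left(-41\right)} = 4015 \left(- \frac{1}{3639}\right) + \frac{616}{656} = - \frac{4015}{3639} + 616 \cdot \frac{1}{656} = - \frac{4015}{3639} + \frac{77}{82} = - \frac{49027}{298398}$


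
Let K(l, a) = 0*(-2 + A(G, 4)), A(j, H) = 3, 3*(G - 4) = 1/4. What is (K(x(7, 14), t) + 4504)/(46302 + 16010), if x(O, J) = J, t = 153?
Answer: 563/7789 ≈ 0.072281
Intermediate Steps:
G = 49/12 (G = 4 + (⅓)/4 = 4 + (⅓)*(¼) = 4 + 1/12 = 49/12 ≈ 4.0833)
K(l, a) = 0 (K(l, a) = 0*(-2 + 3) = 0*1 = 0)
(K(x(7, 14), t) + 4504)/(46302 + 16010) = (0 + 4504)/(46302 + 16010) = 4504/62312 = 4504*(1/62312) = 563/7789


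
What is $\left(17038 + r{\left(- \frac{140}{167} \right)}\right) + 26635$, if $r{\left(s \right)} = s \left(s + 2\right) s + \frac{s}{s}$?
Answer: $\frac{203413841462}{4657463} \approx 43675.0$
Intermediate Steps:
$r{\left(s \right)} = 1 + s^{2} \left(2 + s\right)$ ($r{\left(s \right)} = s \left(2 + s\right) s + 1 = s^{2} \left(2 + s\right) + 1 = 1 + s^{2} \left(2 + s\right)$)
$\left(17038 + r{\left(- \frac{140}{167} \right)}\right) + 26635 = \left(17038 + \left(1 + \left(- \frac{140}{167}\right)^{3} + 2 \left(- \frac{140}{167}\right)^{2}\right)\right) + 26635 = \left(17038 + \left(1 - \frac{2744000}{4657463} + 2 \cdot \frac{19600}{27889}\right)\right) + 26635 = \left(17038 + \left(1 - \frac{2744000}{4657463} + \frac{39200}{27889}\right)\right) + 26635 = \left(17038 + \frac{8459863}{4657463}\right) + 26635 = \frac{79362314457}{4657463} + 26635 = \frac{203413841462}{4657463}$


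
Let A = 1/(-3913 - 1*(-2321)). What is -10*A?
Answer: 5/796 ≈ 0.0062814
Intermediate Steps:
A = -1/1592 (A = 1/(-3913 + 2321) = 1/(-1592) = -1/1592 ≈ -0.00062814)
-10*A = -10*(-1/1592) = 5/796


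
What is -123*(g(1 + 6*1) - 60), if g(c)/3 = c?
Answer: 4797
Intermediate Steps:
g(c) = 3*c
-123*(g(1 + 6*1) - 60) = -123*(3*(1 + 6*1) - 60) = -123*(3*(1 + 6) - 60) = -123*(3*7 - 60) = -123*(21 - 60) = -123*(-39) = 4797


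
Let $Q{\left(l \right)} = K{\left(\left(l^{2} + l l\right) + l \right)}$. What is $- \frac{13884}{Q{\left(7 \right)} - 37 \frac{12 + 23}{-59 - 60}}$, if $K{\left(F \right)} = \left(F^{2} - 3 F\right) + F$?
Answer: $- \frac{59007}{46010} \approx -1.2825$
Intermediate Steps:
$K{\left(F \right)} = F^{2} - 2 F$
$Q{\left(l \right)} = \left(l + 2 l^{2}\right) \left(-2 + l + 2 l^{2}\right)$ ($Q{\left(l \right)} = \left(\left(l^{2} + l l\right) + l\right) \left(-2 + \left(\left(l^{2} + l l\right) + l\right)\right) = \left(\left(l^{2} + l^{2}\right) + l\right) \left(-2 + \left(\left(l^{2} + l^{2}\right) + l\right)\right) = \left(2 l^{2} + l\right) \left(-2 + \left(2 l^{2} + l\right)\right) = \left(l + 2 l^{2}\right) \left(-2 + \left(l + 2 l^{2}\right)\right) = \left(l + 2 l^{2}\right) \left(-2 + l + 2 l^{2}\right)$)
$- \frac{13884}{Q{\left(7 \right)} - 37 \frac{12 + 23}{-59 - 60}} = - \frac{13884}{7 \left(1 + 2 \cdot 7\right) \left(-2 + 7 \left(1 + 2 \cdot 7\right)\right) - 37 \frac{12 + 23}{-59 - 60}} = - \frac{13884}{7 \left(1 + 14\right) \left(-2 + 7 \left(1 + 14\right)\right) - 37 \frac{35}{-119}} = - \frac{13884}{7 \cdot 15 \left(-2 + 7 \cdot 15\right) - 37 \cdot 35 \left(- \frac{1}{119}\right)} = - \frac{13884}{7 \cdot 15 \left(-2 + 105\right) - - \frac{185}{17}} = - \frac{13884}{7 \cdot 15 \cdot 103 + \frac{185}{17}} = - \frac{13884}{10815 + \frac{185}{17}} = - \frac{13884}{\frac{184040}{17}} = \left(-13884\right) \frac{17}{184040} = - \frac{59007}{46010}$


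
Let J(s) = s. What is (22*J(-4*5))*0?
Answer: 0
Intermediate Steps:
(22*J(-4*5))*0 = (22*(-4*5))*0 = (22*(-20))*0 = -440*0 = 0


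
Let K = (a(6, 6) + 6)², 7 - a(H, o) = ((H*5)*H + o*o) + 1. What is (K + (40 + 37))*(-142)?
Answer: -5920406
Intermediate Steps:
a(H, o) = 6 - o² - 5*H² (a(H, o) = 7 - (((H*5)*H + o*o) + 1) = 7 - (((5*H)*H + o²) + 1) = 7 - ((5*H² + o²) + 1) = 7 - ((o² + 5*H²) + 1) = 7 - (1 + o² + 5*H²) = 7 + (-1 - o² - 5*H²) = 6 - o² - 5*H²)
K = 41616 (K = ((6 - 1*6² - 5*6²) + 6)² = ((6 - 1*36 - 5*36) + 6)² = ((6 - 36 - 180) + 6)² = (-210 + 6)² = (-204)² = 41616)
(K + (40 + 37))*(-142) = (41616 + (40 + 37))*(-142) = (41616 + 77)*(-142) = 41693*(-142) = -5920406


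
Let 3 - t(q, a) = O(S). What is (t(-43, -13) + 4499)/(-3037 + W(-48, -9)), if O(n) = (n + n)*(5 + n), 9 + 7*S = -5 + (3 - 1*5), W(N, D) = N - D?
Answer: -110603/75362 ≈ -1.4676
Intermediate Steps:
S = -16/7 (S = -9/7 + (-5 + (3 - 1*5))/7 = -9/7 + (-5 + (3 - 5))/7 = -9/7 + (-5 - 2)/7 = -9/7 + (⅐)*(-7) = -9/7 - 1 = -16/7 ≈ -2.2857)
O(n) = 2*n*(5 + n) (O(n) = (2*n)*(5 + n) = 2*n*(5 + n))
t(q, a) = 755/49 (t(q, a) = 3 - 2*(-16)*(5 - 16/7)/7 = 3 - 2*(-16)*19/(7*7) = 3 - 1*(-608/49) = 3 + 608/49 = 755/49)
(t(-43, -13) + 4499)/(-3037 + W(-48, -9)) = (755/49 + 4499)/(-3037 + (-48 - 1*(-9))) = 221206/(49*(-3037 + (-48 + 9))) = 221206/(49*(-3037 - 39)) = (221206/49)/(-3076) = (221206/49)*(-1/3076) = -110603/75362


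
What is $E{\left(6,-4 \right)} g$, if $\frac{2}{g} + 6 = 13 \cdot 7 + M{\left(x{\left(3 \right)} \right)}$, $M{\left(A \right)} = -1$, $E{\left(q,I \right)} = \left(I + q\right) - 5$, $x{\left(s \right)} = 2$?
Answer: $- \frac{1}{14} \approx -0.071429$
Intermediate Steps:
$E{\left(q,I \right)} = -5 + I + q$
$g = \frac{1}{42}$ ($g = \frac{2}{-6 + \left(13 \cdot 7 - 1\right)} = \frac{2}{-6 + \left(91 - 1\right)} = \frac{2}{-6 + 90} = \frac{2}{84} = 2 \cdot \frac{1}{84} = \frac{1}{42} \approx 0.02381$)
$E{\left(6,-4 \right)} g = \left(-5 - 4 + 6\right) \frac{1}{42} = \left(-3\right) \frac{1}{42} = - \frac{1}{14}$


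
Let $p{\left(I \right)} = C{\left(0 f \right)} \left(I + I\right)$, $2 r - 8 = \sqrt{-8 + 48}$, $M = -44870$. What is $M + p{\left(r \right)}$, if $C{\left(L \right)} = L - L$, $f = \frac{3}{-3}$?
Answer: $-44870$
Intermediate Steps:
$f = -1$ ($f = 3 \left(- \frac{1}{3}\right) = -1$)
$r = 4 + \sqrt{10}$ ($r = 4 + \frac{\sqrt{-8 + 48}}{2} = 4 + \frac{\sqrt{40}}{2} = 4 + \frac{2 \sqrt{10}}{2} = 4 + \sqrt{10} \approx 7.1623$)
$C{\left(L \right)} = 0$
$p{\left(I \right)} = 0$ ($p{\left(I \right)} = 0 \left(I + I\right) = 0 \cdot 2 I = 0$)
$M + p{\left(r \right)} = -44870 + 0 = -44870$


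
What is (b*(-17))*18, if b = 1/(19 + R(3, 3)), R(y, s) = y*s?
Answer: -153/14 ≈ -10.929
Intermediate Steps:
R(y, s) = s*y
b = 1/28 (b = 1/(19 + 3*3) = 1/(19 + 9) = 1/28 ≈ 0.035714)
(b*(-17))*18 = ((1/28)*(-17))*18 = -17/28*18 = -153/14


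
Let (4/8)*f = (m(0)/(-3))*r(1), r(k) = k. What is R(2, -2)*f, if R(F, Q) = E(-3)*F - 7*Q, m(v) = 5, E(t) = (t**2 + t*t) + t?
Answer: -440/3 ≈ -146.67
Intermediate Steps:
E(t) = t + 2*t**2 (E(t) = (t**2 + t**2) + t = 2*t**2 + t = t + 2*t**2)
R(F, Q) = -7*Q + 15*F (R(F, Q) = (-3*(1 + 2*(-3)))*F - 7*Q = (-3*(1 - 6))*F - 7*Q = (-3*(-5))*F - 7*Q = 15*F - 7*Q = -7*Q + 15*F)
f = -10/3 (f = 2*((5/(-3))*1) = 2*((5*(-1/3))*1) = 2*(-5/3*1) = 2*(-5/3) = -10/3 ≈ -3.3333)
R(2, -2)*f = (-7*(-2) + 15*2)*(-10/3) = (14 + 30)*(-10/3) = 44*(-10/3) = -440/3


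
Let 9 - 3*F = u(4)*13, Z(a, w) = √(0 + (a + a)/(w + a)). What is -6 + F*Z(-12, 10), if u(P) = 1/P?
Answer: -6 + 23*√3/6 ≈ 0.63953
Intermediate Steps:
Z(a, w) = √2*√(a/(a + w)) (Z(a, w) = √(0 + (2*a)/(a + w)) = √(0 + 2*a/(a + w)) = √(2*a/(a + w)) = √2*√(a/(a + w)))
F = 23/12 (F = 3 - 13/(3*4) = 3 - 13/12 = 23/12 ≈ 1.9167)
-6 + F*Z(-12, 10) = -6 + 23*(√2*√(-12/(-12 + 10)))/12 = -6 + 23*(√2*√(-12/(-2)))/12 = -6 + 23*(√2*√(-12*(-½)))/12 = -6 + 23*(√2*√6)/12 = -6 + 23*(2*√3)/12 = -6 + 23*√3/6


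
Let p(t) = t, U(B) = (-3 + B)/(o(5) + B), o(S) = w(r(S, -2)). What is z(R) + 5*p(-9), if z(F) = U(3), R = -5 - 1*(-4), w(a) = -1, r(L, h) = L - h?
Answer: -45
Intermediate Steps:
o(S) = -1
U(B) = (-3 + B)/(-1 + B)
R = -1 (R = -5 + 4 = -1)
z(F) = 0 (z(F) = (-3 + 3)/(-1 + 3) = 0/2 = (1/2)*0 = 0)
z(R) + 5*p(-9) = 0 + 5*(-9) = 0 - 45 = -45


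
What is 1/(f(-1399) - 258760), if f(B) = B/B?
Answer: -1/258759 ≈ -3.8646e-6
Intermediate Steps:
f(B) = 1
1/(f(-1399) - 258760) = 1/(1 - 258760) = 1/(-258759) = -1/258759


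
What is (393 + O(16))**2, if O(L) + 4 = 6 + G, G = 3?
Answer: 158404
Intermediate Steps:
O(L) = 5 (O(L) = -4 + (6 + 3) = -4 + 9 = 5)
(393 + O(16))**2 = (393 + 5)**2 = 398**2 = 158404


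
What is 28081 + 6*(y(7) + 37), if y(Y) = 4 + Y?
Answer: 28369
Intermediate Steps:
28081 + 6*(y(7) + 37) = 28081 + 6*((4 + 7) + 37) = 28081 + 6*(11 + 37) = 28081 + 6*48 = 28081 + 288 = 28369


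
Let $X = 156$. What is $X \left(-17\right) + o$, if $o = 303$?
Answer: $-2349$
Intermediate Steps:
$X \left(-17\right) + o = 156 \left(-17\right) + 303 = -2652 + 303 = -2349$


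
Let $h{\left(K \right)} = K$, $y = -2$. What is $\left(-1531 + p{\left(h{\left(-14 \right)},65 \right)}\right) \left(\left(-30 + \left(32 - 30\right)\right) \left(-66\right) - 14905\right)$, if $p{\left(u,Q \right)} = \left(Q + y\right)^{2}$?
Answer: $-31832966$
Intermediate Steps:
$p{\left(u,Q \right)} = \left(-2 + Q\right)^{2}$ ($p{\left(u,Q \right)} = \left(Q - 2\right)^{2} = \left(-2 + Q\right)^{2}$)
$\left(-1531 + p{\left(h{\left(-14 \right)},65 \right)}\right) \left(\left(-30 + \left(32 - 30\right)\right) \left(-66\right) - 14905\right) = \left(-1531 + \left(-2 + 65\right)^{2}\right) \left(\left(-30 + \left(32 - 30\right)\right) \left(-66\right) - 14905\right) = \left(-1531 + 63^{2}\right) \left(\left(-30 + \left(32 - 30\right)\right) \left(-66\right) - 14905\right) = \left(-1531 + 3969\right) \left(\left(-30 + 2\right) \left(-66\right) - 14905\right) = 2438 \left(\left(-28\right) \left(-66\right) - 14905\right) = 2438 \left(1848 - 14905\right) = 2438 \left(-13057\right) = -31832966$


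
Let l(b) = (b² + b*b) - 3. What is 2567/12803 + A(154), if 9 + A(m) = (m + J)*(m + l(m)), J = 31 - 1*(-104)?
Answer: 176060175401/12803 ≈ 1.3751e+7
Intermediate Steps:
J = 135 (J = 31 + 104 = 135)
l(b) = -3 + 2*b² (l(b) = (b² + b²) - 3 = 2*b² - 3 = -3 + 2*b²)
A(m) = -9 + (135 + m)*(-3 + m + 2*m²) (A(m) = -9 + (m + 135)*(m + (-3 + 2*m²)) = -9 + (135 + m)*(-3 + m + 2*m²))
2567/12803 + A(154) = 2567/12803 + (-414 + 2*154³ + 132*154 + 271*154²) = 2567*(1/12803) + (-414 + 2*3652264 + 20328 + 271*23716) = 2567/12803 + (-414 + 7304528 + 20328 + 6427036) = 2567/12803 + 13751478 = 176060175401/12803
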